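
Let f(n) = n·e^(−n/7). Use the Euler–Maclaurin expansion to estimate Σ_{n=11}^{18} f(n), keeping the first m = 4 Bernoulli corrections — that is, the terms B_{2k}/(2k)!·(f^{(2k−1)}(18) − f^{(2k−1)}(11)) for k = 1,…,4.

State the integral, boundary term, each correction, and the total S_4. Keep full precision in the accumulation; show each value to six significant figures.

The integral term ∫_11^18 x·e^(−x/7) dx = 12.8017.
Endpoint term: (f(11) + f(18))/2 = (2.28523 + 1.37567)/2 = 1.83045.
Running total after boundary: 14.6321.
Correction k=1: B_{2}/2! · (f^{(1)}(18) − f^{(1)}(11)) = 1/12 · (-0.120098 − (-0.118713)) = -0.000115433.
After k=1: 14.6320.
Correction k=2: B_{4}/4! · (f^{(3)}(18) − f^{(3)}(11)) = −1/720 · (0.000668451 − 0.00605680) = 7.48382e-06.
After k=2: 14.6320.
Correction k=3: B_{6}/6! · (f^{(5)}(18) − f^{(5)}(11)) = 1/30240 · (7.73039e-05 − 0.000296660) = -7.25382e-09.
After k=3: 14.6320.
Correction k=4: B_{8}/8! · (f^{(7)}(18) − f^{(7)}(11)) = −1/1209600 · (2.87686e-06 − 9.58594e-06) = 5.54653e-12.

S_4 ≈ 14.6320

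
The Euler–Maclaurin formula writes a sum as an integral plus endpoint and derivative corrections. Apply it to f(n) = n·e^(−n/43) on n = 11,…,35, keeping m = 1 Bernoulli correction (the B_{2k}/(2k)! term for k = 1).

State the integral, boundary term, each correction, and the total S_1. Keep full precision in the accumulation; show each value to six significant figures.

Integral: ∫_11^35 x·e^(−x/43) dx = 311.725.
Boundary: ½(f(11) + f(35)) = ½(8.51715 + 15.5086) = 12.0129.
Running total after boundary: 323.738.
Correction k=1: B_{2}/2! · (f^{(1)}(35) − f^{(1)}(11)) = 1/12 · (0.0824377 − 0.576213) = -0.0411479.

S_1 ≈ 323.697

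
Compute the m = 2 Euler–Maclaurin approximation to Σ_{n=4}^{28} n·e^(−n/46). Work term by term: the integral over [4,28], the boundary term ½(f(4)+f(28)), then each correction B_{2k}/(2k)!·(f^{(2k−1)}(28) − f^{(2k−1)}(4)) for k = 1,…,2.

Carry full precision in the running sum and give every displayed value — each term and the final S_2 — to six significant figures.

∫_4^28 x·e^(−x/46) dx evaluates to 256.469.
Endpoint term: (f(4) + f(28))/2 = (3.66687 + 15.2337)/2 = 9.45027.
Running total after boundary: 265.919.
Order-1 term: 1/12 · (0.212893 − 0.837002) = -0.0520091.
Running total after k=1: 265.867.
Order-2 term: −1/720 · (0.000614846 − 0.00126202) = 8.98855e-07.

S_2 ≈ 265.867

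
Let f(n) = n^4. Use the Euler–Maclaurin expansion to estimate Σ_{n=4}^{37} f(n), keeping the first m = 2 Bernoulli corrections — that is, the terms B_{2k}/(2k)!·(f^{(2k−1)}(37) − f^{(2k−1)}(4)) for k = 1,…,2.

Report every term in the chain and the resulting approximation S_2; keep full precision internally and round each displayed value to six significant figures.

S_2 ≈ 1.48227e+07

Integral: ∫_4^37 x^4 dx = 1.38686e+07.
½[f(4) + f(37)] = ½[256.000 + 1.87416e+06] = 937208.
So far: 1.48058e+07.
Order-1 term: 1/12 · (202612 − 256.000) = 16863.0.
After k=1: 1.48227e+07.
Order-2 term: −1/720 · (888.000 − 96.0000) = -1.10000.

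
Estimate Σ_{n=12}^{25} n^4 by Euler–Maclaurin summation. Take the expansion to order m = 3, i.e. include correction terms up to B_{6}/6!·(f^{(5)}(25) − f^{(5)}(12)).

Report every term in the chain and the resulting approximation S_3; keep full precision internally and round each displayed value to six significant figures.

The integral term ∫_12^25 x^4 dx = 1.90336e+06.
Endpoint term: (f(12) + f(25))/2 = (20736.0 + 390625)/2 = 205680.
Running total after boundary: 2.10904e+06.
Order-1 term: 1/12 · (62500.0 − 6912.00) = 4632.33.
Running total after k=1: 2.11367e+06.
Order-2 term: −1/720 · (600.000 − 288.000) = -0.433333.
Running total after k=2: 2.11367e+06.
Order-3 term: 1/30240 · (0.00000 − 0.00000) = 0.00000.

S_3 ≈ 2.11367e+06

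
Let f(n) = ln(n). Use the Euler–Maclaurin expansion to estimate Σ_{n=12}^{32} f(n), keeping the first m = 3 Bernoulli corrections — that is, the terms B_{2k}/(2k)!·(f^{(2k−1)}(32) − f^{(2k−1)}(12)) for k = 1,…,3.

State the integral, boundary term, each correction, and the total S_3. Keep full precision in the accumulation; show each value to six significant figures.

The integral term ∫_12^32 ln(x) dx = 61.0847.
Endpoint term: (f(12) + f(32))/2 = (2.48491 + 3.46574)/2 = 2.97532.
So far: 64.0600.
Correction k=1: B_{2}/2! · (f^{(1)}(32) − f^{(1)}(12)) = 1/12 · (0.0312500 − 0.0833333) = -0.00434028.
After k=1: 64.0557.
Correction k=2: B_{4}/4! · (f^{(3)}(32) − f^{(3)}(12)) = −1/720 · (6.10352e-05 − 0.00115741) = 1.52274e-06.
After k=2: 64.0557.
Correction k=3: B_{6}/6! · (f^{(5)}(32) − f^{(5)}(12)) = 1/30240 · (7.15256e-07 − 9.64506e-05) = -3.16585e-09.

S_3 ≈ 64.0557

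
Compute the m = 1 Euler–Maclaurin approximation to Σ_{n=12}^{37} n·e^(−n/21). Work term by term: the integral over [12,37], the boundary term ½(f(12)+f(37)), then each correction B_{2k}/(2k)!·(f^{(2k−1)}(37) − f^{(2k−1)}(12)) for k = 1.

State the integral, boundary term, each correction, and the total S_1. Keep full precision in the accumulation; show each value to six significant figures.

S_1 ≈ 188.732

∫_12^37 x·e^(−x/21) dx evaluates to 182.198.
½[f(12) + f(37)] = ½[6.77662 + 6.35355] = 6.56508.
Integral + boundary = 188.763.
k=1: B_{2}/(2)! × [f^{(1)}(37) − f^{(1)}(12)] = 1/12 × (-0.130832 − 0.242022) = -0.0310712.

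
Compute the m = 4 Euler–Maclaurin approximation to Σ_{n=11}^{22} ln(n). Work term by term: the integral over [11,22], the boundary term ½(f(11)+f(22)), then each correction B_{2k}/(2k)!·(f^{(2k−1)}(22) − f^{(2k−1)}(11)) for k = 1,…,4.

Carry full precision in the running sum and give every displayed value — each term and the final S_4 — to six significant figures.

S_4 ≈ 33.3668

Integral: ∫_11^22 ln(x) dx = 30.6261.
Boundary: ½(f(11) + f(22)) = ½(2.39790 + 3.09104) = 2.74447.
Integral + boundary = 33.3706.
Correction k=1: B_{2}/2! · (f^{(1)}(22) − f^{(1)}(11)) = 1/12 · (0.0454545 − 0.0909091) = -0.00378788.
Running total after k=1: 33.3668.
Correction k=2: B_{4}/4! · (f^{(3)}(22) − f^{(3)}(11)) = −1/720 · (0.000187829 − 0.00150263) = 1.82611e-06.
Running total after k=2: 33.3668.
Correction k=3: B_{6}/6! · (f^{(5)}(22) − f^{(5)}(11)) = 1/30240 · (4.65691e-06 − 0.000149021) = -4.77395e-09.
Running total after k=3: 33.3668.
Correction k=4: B_{8}/8! · (f^{(7)}(22) − f^{(7)}(11)) = −1/1209600 · (2.88651e-07 − 3.69474e-05) = 3.03065e-11.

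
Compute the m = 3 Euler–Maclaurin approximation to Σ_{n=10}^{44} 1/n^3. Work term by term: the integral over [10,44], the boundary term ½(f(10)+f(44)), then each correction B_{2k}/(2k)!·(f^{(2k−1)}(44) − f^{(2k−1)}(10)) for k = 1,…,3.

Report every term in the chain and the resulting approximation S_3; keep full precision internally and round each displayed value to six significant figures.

Integral: ∫_10^44 1/x^3 dx = 0.00474174.
½[f(10) + f(44)] = ½[0.00100000 + 1.17393e-05] = 0.000505870.
Integral + boundary = 0.00524761.
Correction k=1: B_{2}/2! · (f^{(1)}(44) − f^{(1)}(10)) = 1/12 · (-8.00406e-07 − (-0.000300000)) = 2.49333e-05.
Running total after k=1: 0.00527254.
Correction k=2: B_{4}/4! · (f^{(3)}(44) − f^{(3)}(10)) = −1/720 · (-8.26866e-09 − (-6.00000e-05)) = -8.33218e-08.
Running total after k=2: 0.00527246.
Correction k=3: B_{6}/6! · (f^{(5)}(44) − f^{(5)}(10)) = 1/30240 · (-1.79382e-10 − (-2.52000e-05)) = 8.33327e-10.

S_3 ≈ 0.00527246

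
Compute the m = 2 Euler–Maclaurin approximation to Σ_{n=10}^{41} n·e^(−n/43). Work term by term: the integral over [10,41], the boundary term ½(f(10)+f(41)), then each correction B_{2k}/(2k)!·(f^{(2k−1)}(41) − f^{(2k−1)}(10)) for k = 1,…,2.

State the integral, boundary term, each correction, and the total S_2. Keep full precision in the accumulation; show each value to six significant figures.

S_2 ≈ 425.886

∫_10^41 x·e^(−x/43) dx evaluates to 414.072.
Boundary: ½(f(10) + f(41)) = ½(7.92504 + 15.8012) = 11.8631.
So far: 425.935.
Order-1 term: 1/12 · (0.0179253 − 0.608200) = -0.0491896.
Partial sum through k=1: 425.886.
Order-2 term: −1/720 · (0.000426562 − 0.00118616) = 1.05500e-06.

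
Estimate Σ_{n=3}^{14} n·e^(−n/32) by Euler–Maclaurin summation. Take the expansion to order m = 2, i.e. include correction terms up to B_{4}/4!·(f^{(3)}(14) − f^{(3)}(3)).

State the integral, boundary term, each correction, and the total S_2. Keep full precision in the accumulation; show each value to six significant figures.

S_2 ≈ 75.2238

Integral: ∫_3^14 x·e^(−x/32) dx = 69.3770.
Boundary: ½(f(3) + f(14)) = ½(2.73153 + 9.03908) = 5.88531.
Running total after boundary: 75.2623.
k=1: B_{2}/(2)! × [f^{(1)}(14) − f^{(1)}(3)] = 1/12 × (0.363177 − 0.825150) = -0.0384977.
Partial sum through k=1: 75.2238.
k=2: B_{4}/(4)! × [f^{(3)}(14) − f^{(3)}(3)] = −1/720 × (0.00161570 − 0.00258415) = 1.34507e-06.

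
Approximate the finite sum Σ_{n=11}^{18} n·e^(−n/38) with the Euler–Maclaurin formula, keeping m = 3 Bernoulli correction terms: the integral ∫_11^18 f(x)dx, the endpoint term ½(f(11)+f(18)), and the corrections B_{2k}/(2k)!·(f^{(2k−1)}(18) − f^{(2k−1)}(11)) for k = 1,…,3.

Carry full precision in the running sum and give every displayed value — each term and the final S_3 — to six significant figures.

S_3 ≈ 78.5914

The integral term ∫_11^18 x·e^(−x/38) dx = 68.8864.
½[f(11) + f(18)] = ½[8.23523 + 11.2087] = 9.72195.
Integral + boundary = 78.6084.
Order-1 term: 1/12 · (0.327739 − 0.531941) = -0.0170168.
After k=1: 78.5914.
Order-2 term: −1/720 · (0.00108944 − 0.00140530) = 4.38702e-07.
After k=2: 78.5914.
Order-3 term: 1/30240 · (1.35174e-06 − 1.69129e-06) = -1.12286e-11.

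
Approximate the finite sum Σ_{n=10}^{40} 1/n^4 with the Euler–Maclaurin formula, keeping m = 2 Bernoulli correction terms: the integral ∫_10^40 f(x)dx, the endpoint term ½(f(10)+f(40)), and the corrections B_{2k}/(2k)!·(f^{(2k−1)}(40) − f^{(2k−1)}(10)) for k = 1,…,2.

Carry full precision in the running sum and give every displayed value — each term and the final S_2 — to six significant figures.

S_2 ≈ 0.000381634

∫_10^40 1/x^4 dx evaluates to 0.000328125.
½[f(10) + f(40)] = ½[0.000100000 + 3.90625e-07] = 5.01953e-05.
So far: 0.000378320.
Order-1 term: 1/12 · (-3.90625e-08 − (-4.00000e-05)) = 3.33008e-06.
After k=1: 0.000381650.
Order-2 term: −1/720 · (-7.32422e-10 − (-1.20000e-05)) = -1.66656e-08.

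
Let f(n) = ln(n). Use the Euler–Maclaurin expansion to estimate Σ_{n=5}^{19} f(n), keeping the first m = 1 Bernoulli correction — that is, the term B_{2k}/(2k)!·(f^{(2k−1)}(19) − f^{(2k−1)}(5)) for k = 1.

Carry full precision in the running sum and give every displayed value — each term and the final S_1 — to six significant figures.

∫_5^19 ln(x) dx evaluates to 33.8972.
Endpoint term: (f(5) + f(19))/2 = (1.60944 + 2.94444)/2 = 2.27694.
Running total after boundary: 36.1741.
Order-1 term: 1/12 · (0.0526316 − 0.200000) = -0.0122807.

S_1 ≈ 36.1618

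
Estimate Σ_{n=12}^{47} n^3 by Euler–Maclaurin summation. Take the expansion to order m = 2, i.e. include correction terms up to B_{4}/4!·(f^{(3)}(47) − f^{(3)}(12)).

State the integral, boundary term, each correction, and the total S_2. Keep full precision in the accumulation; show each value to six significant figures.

∫_12^47 x^3 dx evaluates to 1.21474e+06.
½[f(12) + f(47)] = ½[1728.00 + 103823] = 52775.5.
Running total after boundary: 1.26751e+06.
Order-1 term: 1/12 · (6627.00 − 432.000) = 516.250.
Running total after k=1: 1.26803e+06.
Order-2 term: −1/720 · (6.00000 − 6.00000) = 0.00000.

S_2 ≈ 1.26803e+06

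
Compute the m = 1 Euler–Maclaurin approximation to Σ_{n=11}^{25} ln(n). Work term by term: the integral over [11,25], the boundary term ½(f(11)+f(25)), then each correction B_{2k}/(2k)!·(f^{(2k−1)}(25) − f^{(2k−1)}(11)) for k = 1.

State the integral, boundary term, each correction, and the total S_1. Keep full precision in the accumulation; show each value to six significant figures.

S_1 ≈ 42.8992

The integral term ∫_11^25 ln(x) dx = 40.0950.
½[f(11) + f(25)] = ½[2.39790 + 3.21888] = 2.80839.
Integral + boundary = 42.9034.
Order-1 term: 1/12 · (0.0400000 − 0.0909091) = -0.00424242.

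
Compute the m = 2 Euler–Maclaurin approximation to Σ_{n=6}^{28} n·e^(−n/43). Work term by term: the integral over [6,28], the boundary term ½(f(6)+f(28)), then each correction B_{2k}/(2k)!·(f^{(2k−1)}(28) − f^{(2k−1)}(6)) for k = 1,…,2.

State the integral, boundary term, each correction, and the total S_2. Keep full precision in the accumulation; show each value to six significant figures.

S_2 ≈ 250.499

Integral: ∫_6^28 x·e^(−x/43) dx = 240.636.
Endpoint term: (f(6) + f(28))/2 = (5.21858 + 14.6003)/2 = 9.90944.
So far: 250.546.
Order-1 term: 1/12 · (0.181897 − 0.748400) = -0.0472086.
Partial sum through k=1: 250.499.
Order-2 term: −1/720 · (0.000662399 − 0.00134555) = 9.48824e-07.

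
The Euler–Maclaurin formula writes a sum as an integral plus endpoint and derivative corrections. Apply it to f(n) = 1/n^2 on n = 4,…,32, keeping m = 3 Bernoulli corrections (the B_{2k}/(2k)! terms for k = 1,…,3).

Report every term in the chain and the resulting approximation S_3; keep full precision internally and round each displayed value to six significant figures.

∫_4^32 1/x^2 dx evaluates to 0.218750.
½[f(4) + f(32)] = ½[0.0625000 + 0.000976562] = 0.0317383.
Integral + boundary = 0.250488.
Order-1 term: 1/12 · (-6.10352e-05 − (-0.0312500)) = 0.00259908.
Partial sum through k=1: 0.253087.
Order-2 term: −1/720 · (-7.15256e-07 − (-0.0234375)) = -3.25511e-05.
Partial sum through k=2: 0.253055.
Order-3 term: 1/30240 · (-2.09548e-08 − (-0.0439453)) = 1.45322e-06.

S_3 ≈ 0.253056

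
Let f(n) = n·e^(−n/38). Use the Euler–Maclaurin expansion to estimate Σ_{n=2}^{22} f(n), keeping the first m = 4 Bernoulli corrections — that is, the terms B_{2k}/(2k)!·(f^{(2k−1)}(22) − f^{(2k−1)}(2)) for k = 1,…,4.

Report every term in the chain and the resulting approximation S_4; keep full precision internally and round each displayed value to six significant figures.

S_4 ≈ 171.215

∫_2^22 x·e^(−x/38) dx evaluates to 164.156.
Endpoint term: (f(2) + f(22))/2 = (1.89746 + 12.3307)/2 = 7.11410.
So far: 171.270.
k=1: B_{2}/(2)! × [f^{(1)}(22) − f^{(1)}(2)] = 1/12 × (0.235995 − 0.898796) = -0.0552334.
After k=1: 171.215.
k=2: B_{4}/(4)! × [f^{(3)}(22) − f^{(3)}(2)] = −1/720 × (0.000939731 − 0.00193646) = 1.38435e-06.
After k=2: 171.215.
k=3: B_{6}/(6)! × [f^{(5)}(22) − f^{(5)}(2)] = 1/30240 × (1.18839e-06 − 2.25104e-06) = -3.51405e-11.
After k=3: 171.215.
k=4: B_{8}/(8)! × [f^{(7)}(22) − f^{(7)}(2)] = −1/1209600 × (1.19528e-09 − 2.18908e-09) = 8.21589e-16.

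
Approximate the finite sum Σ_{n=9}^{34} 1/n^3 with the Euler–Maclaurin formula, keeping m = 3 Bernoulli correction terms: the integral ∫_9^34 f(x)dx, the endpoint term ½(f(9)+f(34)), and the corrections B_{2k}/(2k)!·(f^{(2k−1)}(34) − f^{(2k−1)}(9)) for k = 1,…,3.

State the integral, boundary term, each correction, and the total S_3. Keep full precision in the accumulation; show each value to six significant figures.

S_3 ≈ 0.00647667

Integral: ∫_9^34 1/x^3 dx = 0.00574031.
Boundary: ½(f(9) + f(34)) = ½(0.00137174 + 2.54427e-05) = 0.000698592.
Integral + boundary = 0.00643891.
k=1: B_{2}/(2)! × [f^{(1)}(34) − f^{(1)}(9)] = 1/12 × (-2.24494e-06 − (-0.000457247)) = 3.79169e-05.
After k=1: 0.00647682.
k=2: B_{4}/(4)! × [f^{(3)}(34) − f^{(3)}(9)] = −1/720 × (-3.88399e-08 − (-0.000112901)) = -1.56752e-07.
After k=2: 0.00647667.
k=3: B_{6}/(6)! × [f^{(5)}(34) − f^{(5)}(9)] = 1/30240 × (-1.41114e-09 − (-5.85410e-05)) = 1.93583e-09.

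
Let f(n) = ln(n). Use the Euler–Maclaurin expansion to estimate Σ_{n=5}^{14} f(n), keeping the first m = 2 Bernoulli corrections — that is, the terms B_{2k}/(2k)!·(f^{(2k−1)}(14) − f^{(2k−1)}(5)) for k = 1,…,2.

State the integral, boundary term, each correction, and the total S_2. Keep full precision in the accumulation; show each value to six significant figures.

∫_5^14 ln(x) dx evaluates to 19.8996.
Endpoint term: (f(5) + f(14))/2 = (1.60944 + 2.63906)/2 = 2.12425.
Running total after boundary: 22.0239.
Correction k=1: B_{2}/2! · (f^{(1)}(14) − f^{(1)}(5)) = 1/12 · (0.0714286 − 0.200000) = -0.0107143.
After k=1: 22.0131.
Correction k=2: B_{4}/4! · (f^{(3)}(14) − f^{(3)}(5)) = −1/720 · (0.000728863 − 0.0160000) = 2.12099e-05.

S_2 ≈ 22.0132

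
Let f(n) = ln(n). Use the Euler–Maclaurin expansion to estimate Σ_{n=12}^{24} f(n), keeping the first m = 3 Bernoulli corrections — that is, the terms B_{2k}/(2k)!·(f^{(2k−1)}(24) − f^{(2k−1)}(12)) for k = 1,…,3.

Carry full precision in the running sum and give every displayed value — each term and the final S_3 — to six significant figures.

S_3 ≈ 37.2824

The integral term ∫_12^24 ln(x) dx = 34.4544.
Endpoint term: (f(12) + f(24))/2 = (2.48491 + 3.17805)/2 = 2.83148.
So far: 37.2859.
Order-1 term: 1/12 · (0.0416667 − 0.0833333) = -0.00347222.
Running total after k=1: 37.2824.
Order-2 term: −1/720 · (0.000144676 − 0.00115741) = 1.40657e-06.
Running total after k=2: 37.2824.
Order-3 term: 1/30240 · (3.01408e-06 − 9.64506e-05) = -3.08983e-09.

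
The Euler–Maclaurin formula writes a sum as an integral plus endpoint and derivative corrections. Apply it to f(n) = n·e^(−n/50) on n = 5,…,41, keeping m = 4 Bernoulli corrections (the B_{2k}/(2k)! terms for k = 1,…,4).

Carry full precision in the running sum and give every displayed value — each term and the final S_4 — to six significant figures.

∫_5^41 x·e^(−x/50) dx evaluates to 484.339.
½[f(5) + f(41)] = ½[4.52419 + 18.0577] = 11.2909.
Running total after boundary: 495.630.
Correction k=1: B_{2}/2! · (f^{(1)}(41) − f^{(1)}(5)) = 1/12 · (0.0792777 − 0.814354) = -0.0612563.
Running total after k=1: 495.569.
Correction k=2: B_{4}/4! · (f^{(3)}(41) − f^{(3)}(5)) = −1/720 · (0.000384056 − 0.00104961) = 9.24382e-07.
Running total after k=2: 495.569.
Correction k=3: B_{6}/6! · (f^{(5)}(41) − f^{(5)}(5)) = 1/30240 · (2.94561e-07 − 7.09393e-07) = -1.37180e-11.
Running total after k=3: 495.569.
Correction k=4: B_{8}/8! · (f^{(7)}(41) − f^{(7)}(5)) = −1/1209600 · (1.74200e-10 − 3.99576e-10) = 1.86323e-16.

S_4 ≈ 495.569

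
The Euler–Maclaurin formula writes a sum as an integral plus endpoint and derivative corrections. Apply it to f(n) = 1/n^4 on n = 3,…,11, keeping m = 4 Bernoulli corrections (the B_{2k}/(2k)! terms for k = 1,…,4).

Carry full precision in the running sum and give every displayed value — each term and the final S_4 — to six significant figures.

The integral term ∫_3^11 1/x^4 dx = 0.0120952.
Endpoint term: (f(3) + f(11))/2 = (0.0123457 + 6.83013e-05)/2 = 0.00620699.
Running total after boundary: 0.0183022.
k=1: B_{2}/(2)! × [f^{(1)}(11) − f^{(1)}(3)] = 1/12 × (-2.48369e-05 − (-0.0164609)) = 0.00136967.
Running total after k=1: 0.0196719.
k=2: B_{4}/(4)! × [f^{(3)}(11) − f^{(3)}(3)] = −1/720 × (-6.15790e-06 − (-0.0548697)) = -7.61993e-05.
Running total after k=2: 0.0195957.
k=3: B_{6}/(6)! × [f^{(5)}(11) − f^{(5)}(3)] = 1/30240 × (-2.84994e-06 − (-0.341411)) = 1.12900e-05.
Running total after k=3: 0.0196070.
k=4: B_{8}/(8)! × [f^{(7)}(11) − f^{(7)}(3)] = −1/1209600 × (-2.11979e-06 − (-3.41411)) = -2.82251e-06.

S_4 ≈ 0.0196042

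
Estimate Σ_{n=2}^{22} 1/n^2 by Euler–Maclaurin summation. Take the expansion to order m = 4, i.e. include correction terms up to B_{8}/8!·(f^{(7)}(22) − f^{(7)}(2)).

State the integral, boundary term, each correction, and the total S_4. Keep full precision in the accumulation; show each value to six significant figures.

S_4 ≈ 0.600475

The integral term ∫_2^22 1/x^2 dx = 0.454545.
Endpoint term: (f(2) + f(22))/2 = (0.250000 + 0.00206612)/2 = 0.126033.
So far: 0.580579.
Correction k=1: B_{2}/2! · (f^{(1)}(22) − f^{(1)}(2)) = 1/12 · (-0.000187829 − (-0.250000)) = 0.0208177.
Partial sum through k=1: 0.601396.
Correction k=2: B_{4}/4! · (f^{(3)}(22) − f^{(3)}(2)) = −1/720 · (-4.65691e-06 − (-0.750000)) = -0.00104166.
Partial sum through k=2: 0.600355.
Correction k=3: B_{6}/6! · (f^{(5)}(22) − f^{(5)}(2)) = 1/30240 · (-2.88651e-07 − (-5.62500)) = 0.000186012.
Partial sum through k=3: 0.600541.
Correction k=4: B_{8}/8! · (f^{(7)}(22) − f^{(7)}(2)) = −1/1209600 · (-3.33977e-08 − (-78.7500)) = -6.51042e-05.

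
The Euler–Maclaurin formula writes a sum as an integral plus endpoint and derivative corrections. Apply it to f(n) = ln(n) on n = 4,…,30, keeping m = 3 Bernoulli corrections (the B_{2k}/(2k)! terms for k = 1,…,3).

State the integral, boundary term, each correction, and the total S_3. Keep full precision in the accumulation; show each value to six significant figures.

Integral: ∫_4^30 ln(x) dx = 70.4907.
Endpoint term: (f(4) + f(30))/2 = (1.38629 + 3.40120)/2 = 2.39375.
Running total after boundary: 72.8845.
k=1: B_{2}/(2)! × [f^{(1)}(30) − f^{(1)}(4)] = 1/12 × (0.0333333 − 0.250000) = -0.0180556.
After k=1: 72.8664.
k=2: B_{4}/(4)! × [f^{(3)}(30) − f^{(3)}(4)] = −1/720 × (7.40741e-05 − 0.0312500) = 4.32999e-05.
After k=2: 72.8665.
k=3: B_{6}/(6)! × [f^{(5)}(30) − f^{(5)}(4)] = 1/30240 × (9.87654e-07 − 0.0234375) = -7.75017e-07.

S_3 ≈ 72.8665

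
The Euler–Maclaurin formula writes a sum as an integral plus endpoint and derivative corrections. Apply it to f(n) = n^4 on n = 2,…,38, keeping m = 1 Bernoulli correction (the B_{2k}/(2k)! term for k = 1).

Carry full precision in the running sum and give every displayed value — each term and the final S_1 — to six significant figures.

∫_2^38 x^4 dx evaluates to 1.58470e+07.
Endpoint term: (f(2) + f(38))/2 = (16.0000 + 2.08514e+06)/2 = 1.04258e+06.
So far: 1.68896e+07.
Correction k=1: B_{2}/2! · (f^{(1)}(38) − f^{(1)}(2)) = 1/12 · (219488 − 32.0000) = 18288.0.

S_1 ≈ 1.69079e+07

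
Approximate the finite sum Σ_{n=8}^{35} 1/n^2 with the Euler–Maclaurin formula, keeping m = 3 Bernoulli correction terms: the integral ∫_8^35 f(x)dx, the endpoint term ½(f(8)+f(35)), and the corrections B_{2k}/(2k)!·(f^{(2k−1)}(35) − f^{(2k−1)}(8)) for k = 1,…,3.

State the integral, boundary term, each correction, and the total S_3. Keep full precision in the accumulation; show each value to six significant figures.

S_3 ≈ 0.104970

The integral term ∫_8^35 1/x^2 dx = 0.0964286.
½[f(8) + f(35)] = ½[0.0156250 + 0.000816327] = 0.00822066.
Integral + boundary = 0.104649.
Correction k=1: B_{2}/2! · (f^{(1)}(35) − f^{(1)}(8)) = 1/12 · (-4.66472e-05 − (-0.00390625)) = 0.000321634.
Running total after k=1: 0.104971.
Correction k=2: B_{4}/4! · (f^{(3)}(35) − f^{(3)}(8)) = −1/720 · (-4.56952e-07 − (-0.000732422)) = -1.01662e-06.
Running total after k=2: 0.104970.
Correction k=3: B_{6}/6! · (f^{(5)}(35) − f^{(5)}(8)) = 1/30240 · (-1.11907e-08 − (-0.000343323)) = 1.13529e-08.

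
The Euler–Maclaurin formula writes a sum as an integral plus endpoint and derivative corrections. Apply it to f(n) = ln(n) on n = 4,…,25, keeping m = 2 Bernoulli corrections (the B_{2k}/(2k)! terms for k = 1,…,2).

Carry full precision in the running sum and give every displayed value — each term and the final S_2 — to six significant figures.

S_2 ≈ 56.2118

Integral: ∫_4^25 ln(x) dx = 53.9267.
Endpoint term: (f(4) + f(25))/2 = (1.38629 + 3.21888)/2 = 2.30259.
So far: 56.2293.
Correction k=1: B_{2}/2! · (f^{(1)}(25) − f^{(1)}(4)) = 1/12 · (0.0400000 − 0.250000) = -0.0175000.
Running total after k=1: 56.2118.
Correction k=2: B_{4}/4! · (f^{(3)}(25) − f^{(3)}(4)) = −1/720 · (0.000128000 − 0.0312500) = 4.32250e-05.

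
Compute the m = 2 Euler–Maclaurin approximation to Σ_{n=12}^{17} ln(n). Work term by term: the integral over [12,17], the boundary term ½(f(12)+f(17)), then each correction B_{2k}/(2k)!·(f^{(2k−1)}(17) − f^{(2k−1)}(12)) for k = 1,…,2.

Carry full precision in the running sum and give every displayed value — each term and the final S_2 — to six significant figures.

∫_12^17 ln(x) dx evaluates to 13.3457.
Endpoint term: (f(12) + f(17))/2 = (2.48491 + 2.83321)/2 = 2.65906.
So far: 16.0048.
k=1: B_{2}/(2)! × [f^{(1)}(17) − f^{(1)}(12)] = 1/12 × (0.0588235 − 0.0833333) = -0.00204248.
After k=1: 16.0028.
k=2: B_{4}/(4)! × [f^{(3)}(17) − f^{(3)}(12)] = −1/720 × (0.000407083 − 0.00115741) = 1.04212e-06.

S_2 ≈ 16.0028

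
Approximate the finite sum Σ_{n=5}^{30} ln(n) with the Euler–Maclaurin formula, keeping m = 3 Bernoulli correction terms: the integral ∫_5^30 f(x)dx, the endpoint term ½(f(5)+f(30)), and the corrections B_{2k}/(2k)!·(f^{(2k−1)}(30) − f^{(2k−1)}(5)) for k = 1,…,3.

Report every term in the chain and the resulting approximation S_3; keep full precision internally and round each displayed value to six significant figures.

S_3 ≈ 71.4802

Integral: ∫_5^30 ln(x) dx = 68.9887.
Endpoint term: (f(5) + f(30))/2 = (1.60944 + 3.40120)/2 = 2.50532.
Integral + boundary = 71.4940.
k=1: B_{2}/(2)! × [f^{(1)}(30) − f^{(1)}(5)] = 1/12 × (0.0333333 − 0.200000) = -0.0138889.
Running total after k=1: 71.4802.
k=2: B_{4}/(4)! × [f^{(3)}(30) − f^{(3)}(5)] = −1/720 × (7.40741e-05 − 0.0160000) = 2.21193e-05.
Running total after k=2: 71.4802.
k=3: B_{6}/(6)! × [f^{(5)}(30) − f^{(5)}(5)] = 1/30240 × (9.87654e-07 − 0.00768000) = -2.53936e-07.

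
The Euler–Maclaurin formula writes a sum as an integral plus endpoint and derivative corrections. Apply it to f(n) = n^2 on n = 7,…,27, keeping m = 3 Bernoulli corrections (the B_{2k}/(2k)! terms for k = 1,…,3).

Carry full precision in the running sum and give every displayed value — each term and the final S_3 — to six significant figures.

S_3 ≈ 6839.00

Integral: ∫_7^27 x^2 dx = 6446.67.
Boundary: ½(f(7) + f(27)) = ½(49.0000 + 729.000) = 389.000.
Integral + boundary = 6835.67.
Correction k=1: B_{2}/2! · (f^{(1)}(27) − f^{(1)}(7)) = 1/12 · (54.0000 − 14.0000) = 3.33333.
Running total after k=1: 6839.00.
Correction k=2: B_{4}/4! · (f^{(3)}(27) − f^{(3)}(7)) = −1/720 · (0.00000 − 0.00000) = 0.00000.
Running total after k=2: 6839.00.
Correction k=3: B_{6}/6! · (f^{(5)}(27) − f^{(5)}(7)) = 1/30240 · (0.00000 − 0.00000) = 0.00000.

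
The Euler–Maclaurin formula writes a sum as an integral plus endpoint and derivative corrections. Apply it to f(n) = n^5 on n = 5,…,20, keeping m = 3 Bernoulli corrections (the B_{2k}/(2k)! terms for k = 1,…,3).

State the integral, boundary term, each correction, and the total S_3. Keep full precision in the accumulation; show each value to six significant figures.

S_3 ≈ 1.23320e+07

The integral term ∫_5^20 x^5 dx = 1.06641e+07.
½[f(5) + f(20)] = ½[3125.00 + 3.20000e+06] = 1.60156e+06.
Running total after boundary: 1.22656e+07.
Order-1 term: 1/12 · (800000 − 3125.00) = 66406.2.
After k=1: 1.23320e+07.
Order-2 term: −1/720 · (24000.0 − 1500.00) = -31.2500.
After k=2: 1.23320e+07.
Order-3 term: 1/30240 · (120.000 − 120.000) = 0.00000.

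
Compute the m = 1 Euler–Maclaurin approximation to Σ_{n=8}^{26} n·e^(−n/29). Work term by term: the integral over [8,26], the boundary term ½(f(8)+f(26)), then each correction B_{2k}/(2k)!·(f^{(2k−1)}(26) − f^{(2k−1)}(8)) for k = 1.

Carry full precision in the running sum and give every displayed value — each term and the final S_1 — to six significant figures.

The integral term ∫_8^26 x·e^(−x/29) dx = 163.600.
Endpoint term: (f(8) + f(26))/2 = (6.07134 + 10.6073)/2 = 8.33933.
Integral + boundary = 171.939.
k=1: B_{2}/(2)! × [f^{(1)}(26) − f^{(1)}(8)] = 1/12 × (0.0422042 − 0.549561) = -0.0422797.

S_1 ≈ 171.897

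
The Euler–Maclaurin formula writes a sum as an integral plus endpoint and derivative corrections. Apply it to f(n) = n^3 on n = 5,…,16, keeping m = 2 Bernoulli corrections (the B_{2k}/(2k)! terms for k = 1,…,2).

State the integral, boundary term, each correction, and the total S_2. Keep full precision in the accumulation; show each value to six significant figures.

S_2 ≈ 18396.0

Integral: ∫_5^16 x^3 dx = 16227.8.
½[f(5) + f(16)] = ½[125.000 + 4096.00] = 2110.50.
Integral + boundary = 18338.2.
Correction k=1: B_{2}/2! · (f^{(1)}(16) − f^{(1)}(5)) = 1/12 · (768.000 − 75.0000) = 57.7500.
After k=1: 18396.0.
Correction k=2: B_{4}/4! · (f^{(3)}(16) − f^{(3)}(5)) = −1/720 · (6.00000 − 6.00000) = 0.00000.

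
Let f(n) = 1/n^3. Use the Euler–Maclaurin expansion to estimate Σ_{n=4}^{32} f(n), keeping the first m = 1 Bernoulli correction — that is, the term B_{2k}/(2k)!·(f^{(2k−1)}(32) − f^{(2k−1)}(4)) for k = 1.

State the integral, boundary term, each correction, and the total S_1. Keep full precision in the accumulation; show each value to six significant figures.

∫_4^32 1/x^3 dx evaluates to 0.0307617.
Endpoint term: (f(4) + f(32))/2 = (0.0156250 + 3.05176e-05)/2 = 0.00782776.
Integral + boundary = 0.0385895.
k=1: B_{2}/(2)! × [f^{(1)}(32) − f^{(1)}(4)] = 1/12 × (-2.86102e-06 − (-0.0117188)) = 0.000976324.

S_1 ≈ 0.0395658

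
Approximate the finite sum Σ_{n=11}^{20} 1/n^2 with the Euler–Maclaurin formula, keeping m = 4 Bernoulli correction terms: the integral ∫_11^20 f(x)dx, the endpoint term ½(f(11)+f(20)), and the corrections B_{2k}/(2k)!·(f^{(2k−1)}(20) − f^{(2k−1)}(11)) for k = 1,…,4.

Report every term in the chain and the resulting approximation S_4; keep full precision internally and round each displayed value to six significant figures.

The integral term ∫_11^20 1/x^2 dx = 0.0409091.
Boundary: ½(f(11) + f(20)) = ½(0.00826446 + 0.00250000) = 0.00538223.
Running total after boundary: 0.0462913.
k=1: B_{2}/(2)! × [f^{(1)}(20) − f^{(1)}(11)] = 1/12 × (-0.000250000 − (-0.00150263)) = 0.000104386.
Partial sum through k=1: 0.0463957.
k=2: B_{4}/(4)! × [f^{(3)}(20) − f^{(3)}(11)] = −1/720 × (-7.50000e-06 − (-0.000149021)) = -1.96557e-07.
Partial sum through k=2: 0.0463955.
k=3: B_{6}/(6)! × [f^{(5)}(20) − f^{(5)}(11)] = 1/30240 × (-5.62500e-07 − (-3.69474e-05)) = 1.20320e-09.
Partial sum through k=3: 0.0463955.
k=4: B_{8}/(8)! × [f^{(7)}(20) − f^{(7)}(11)] = −1/1209600 × (-7.87500e-08 − (-1.70996e-05)) = -1.40715e-11.

S_4 ≈ 0.0463955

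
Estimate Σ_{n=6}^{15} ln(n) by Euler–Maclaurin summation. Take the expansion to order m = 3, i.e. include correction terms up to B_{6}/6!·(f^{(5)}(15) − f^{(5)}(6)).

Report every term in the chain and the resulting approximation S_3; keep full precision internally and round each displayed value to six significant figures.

S_3 ≈ 23.1118

The integral term ∫_6^15 ln(x) dx = 20.8702.
Endpoint term: (f(6) + f(15))/2 = (1.79176 + 2.70805)/2 = 2.24990.
Integral + boundary = 23.1201.
Correction k=1: B_{2}/2! · (f^{(1)}(15) − f^{(1)}(6)) = 1/12 · (0.0666667 − 0.166667) = -0.00833333.
Running total after k=1: 23.1118.
Correction k=2: B_{4}/4! · (f^{(3)}(15) − f^{(3)}(6)) = −1/720 · (0.000592593 − 0.00925926) = 1.20370e-05.
Running total after k=2: 23.1118.
Correction k=3: B_{6}/6! · (f^{(5)}(15) − f^{(5)}(6)) = 1/30240 · (3.16049e-05 − 0.00308642) = -1.01019e-07.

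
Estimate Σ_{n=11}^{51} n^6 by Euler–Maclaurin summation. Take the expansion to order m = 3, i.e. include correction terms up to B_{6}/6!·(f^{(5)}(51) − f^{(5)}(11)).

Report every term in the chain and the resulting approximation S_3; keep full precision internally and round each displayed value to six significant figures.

∫_11^51 x^6 dx evaluates to 1.28199e+11.
Endpoint term: (f(11) + f(51))/2 = (1.77156e+06 + 1.75963e+10)/2 = 8.79903e+09.
So far: 1.36998e+11.
Correction k=1: B_{2}/2! · (f^{(1)}(51) − f^{(1)}(11)) = 1/12 · (2.07015e+09 − 966306) = 1.72432e+08.
After k=1: 1.37170e+11.
Correction k=2: B_{4}/4! · (f^{(3)}(51) − f^{(3)}(11)) = −1/720 · (1.59181e+07 − 159720) = -21886.7.
After k=2: 1.37170e+11.
Correction k=3: B_{6}/6! · (f^{(5)}(51) − f^{(5)}(11)) = 1/30240 · (36720.0 − 7920.00) = 0.952381.

S_3 ≈ 1.37170e+11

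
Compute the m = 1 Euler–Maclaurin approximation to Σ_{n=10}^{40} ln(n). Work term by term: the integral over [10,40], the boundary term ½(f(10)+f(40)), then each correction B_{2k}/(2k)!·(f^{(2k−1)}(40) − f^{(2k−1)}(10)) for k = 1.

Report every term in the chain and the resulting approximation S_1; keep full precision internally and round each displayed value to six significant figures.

Integral: ∫_10^40 ln(x) dx = 94.5293.
½[f(10) + f(40)] = ½[2.30259 + 3.68888] = 2.99573.
Integral + boundary = 97.5251.
Order-1 term: 1/12 · (0.0250000 − 0.100000) = -0.00625000.

S_1 ≈ 97.5188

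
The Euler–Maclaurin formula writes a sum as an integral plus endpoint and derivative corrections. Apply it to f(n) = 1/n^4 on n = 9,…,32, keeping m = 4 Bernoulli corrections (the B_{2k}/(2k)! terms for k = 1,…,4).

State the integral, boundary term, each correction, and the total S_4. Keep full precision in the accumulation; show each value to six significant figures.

∫_9^32 1/x^4 dx evaluates to 0.000447075.
½[f(9) + f(32)] = ½[0.000152416 + 9.53674e-07] = 7.66847e-05.
So far: 0.000523760.
Order-1 term: 1/12 · (-1.19209e-07 − (-6.77404e-05)) = 5.63510e-06.
Partial sum through k=1: 0.000529395.
Order-2 term: −1/720 · (-3.49246e-09 − (-2.50890e-05)) = -3.48410e-08.
Partial sum through k=2: 0.000529360.
Order-3 term: 1/30240 · (-1.90994e-10 − (-1.73455e-05)) = 5.73588e-10.
Partial sum through k=3: 0.000529360.
Order-4 term: −1/1209600 · (-1.67866e-11 − (-1.92728e-05)) = -1.59332e-11.

S_4 ≈ 0.000529360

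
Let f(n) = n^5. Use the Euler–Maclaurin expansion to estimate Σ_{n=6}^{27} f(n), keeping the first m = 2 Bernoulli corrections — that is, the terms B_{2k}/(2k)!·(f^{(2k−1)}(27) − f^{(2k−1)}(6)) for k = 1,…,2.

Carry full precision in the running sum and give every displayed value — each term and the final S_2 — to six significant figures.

S_2 ≈ 7.19615e+07

The integral term ∫_6^27 x^5 dx = 6.45623e+07.
Endpoint term: (f(6) + f(27))/2 = (7776.00 + 1.43489e+07)/2 = 7.17834e+06.
Running total after boundary: 7.17406e+07.
Correction k=1: B_{2}/2! · (f^{(1)}(27) − f^{(1)}(6)) = 1/12 · (2.65720e+06 − 6480.00) = 220894.
Running total after k=1: 7.19615e+07.
Correction k=2: B_{4}/4! · (f^{(3)}(27) − f^{(3)}(6)) = −1/720 · (43740.0 − 2160.00) = -57.7500.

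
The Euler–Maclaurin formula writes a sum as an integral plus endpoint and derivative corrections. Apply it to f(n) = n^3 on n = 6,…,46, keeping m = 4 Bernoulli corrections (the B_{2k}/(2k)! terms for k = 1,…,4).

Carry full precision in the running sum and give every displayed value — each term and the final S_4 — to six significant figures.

∫_6^46 x^3 dx evaluates to 1.11904e+06.
Boundary: ½(f(6) + f(46)) = ½(216.000 + 97336.0) = 48776.0.
Running total after boundary: 1.16782e+06.
Order-1 term: 1/12 · (6348.00 − 108.000) = 520.000.
Partial sum through k=1: 1.16834e+06.
Order-2 term: −1/720 · (6.00000 − 6.00000) = 0.00000.
Partial sum through k=2: 1.16834e+06.
Order-3 term: 1/30240 · (0.00000 − 0.00000) = 0.00000.
Partial sum through k=3: 1.16834e+06.
Order-4 term: −1/1209600 · (0.00000 − 0.00000) = 0.00000.

S_4 ≈ 1.16834e+06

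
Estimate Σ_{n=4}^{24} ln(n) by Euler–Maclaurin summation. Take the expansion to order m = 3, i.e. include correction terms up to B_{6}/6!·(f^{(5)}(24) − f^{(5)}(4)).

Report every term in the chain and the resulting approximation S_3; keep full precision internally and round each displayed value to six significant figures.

Integral: ∫_4^24 ln(x) dx = 50.7281.
Endpoint term: (f(4) + f(24))/2 = (1.38629 + 3.17805)/2 = 2.28217.
Integral + boundary = 53.0103.
k=1: B_{2}/(2)! × [f^{(1)}(24) − f^{(1)}(4)] = 1/12 × (0.0416667 − 0.250000) = -0.0173611.
Partial sum through k=1: 52.9929.
k=2: B_{4}/(4)! × [f^{(3)}(24) − f^{(3)}(4)] = −1/720 × (0.000144676 − 0.0312500) = 4.32018e-05.
Partial sum through k=2: 52.9930.
k=3: B_{6}/(6)! × [f^{(5)}(24) − f^{(5)}(4)] = 1/30240 × (3.01408e-06 − 0.0234375) = -7.74950e-07.

S_3 ≈ 52.9930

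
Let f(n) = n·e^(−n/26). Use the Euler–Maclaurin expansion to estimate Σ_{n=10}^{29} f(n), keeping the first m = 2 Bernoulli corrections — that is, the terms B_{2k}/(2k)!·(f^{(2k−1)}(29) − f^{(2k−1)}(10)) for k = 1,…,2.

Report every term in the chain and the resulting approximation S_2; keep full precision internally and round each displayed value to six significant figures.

S_2 ≈ 176.527

The integral term ∫_10^29 x·e^(−x/26) dx = 168.408.
Boundary: ½(f(10) + f(29)) = ½(6.80712 + 9.50589) = 8.15651.
Integral + boundary = 176.565.
Correction k=1: B_{2}/2! · (f^{(1)}(29) − f^{(1)}(10)) = 1/12 · (-0.0378218 − 0.418900) = -0.0380601.
Partial sum through k=1: 176.527.
Correction k=2: B_{4}/4! · (f^{(3)}(29) − f^{(3)}(10)) = −1/720 · (0.000913841 − 0.00263362) = 2.38858e-06.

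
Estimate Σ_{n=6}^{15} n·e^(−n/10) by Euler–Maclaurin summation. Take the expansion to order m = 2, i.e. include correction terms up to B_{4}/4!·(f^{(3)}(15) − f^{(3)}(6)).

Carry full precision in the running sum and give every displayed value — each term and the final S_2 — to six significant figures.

The integral term ∫_6^15 x·e^(−x/10) dx = 32.0273.
½[f(6) + f(15)] = ½[3.29287 + 3.34695] = 3.31991.
Integral + boundary = 35.3472.
k=1: B_{2}/(2)! × [f^{(1)}(15) − f^{(1)}(6)] = 1/12 × (-0.111565 − 0.219525) = -0.0275908.
Partial sum through k=1: 35.3196.
k=2: B_{4}/(4)! × [f^{(3)}(15) − f^{(3)}(6)] = −1/720 × (0.00334695 − 0.0131715) = 1.36452e-05.

S_2 ≈ 35.3197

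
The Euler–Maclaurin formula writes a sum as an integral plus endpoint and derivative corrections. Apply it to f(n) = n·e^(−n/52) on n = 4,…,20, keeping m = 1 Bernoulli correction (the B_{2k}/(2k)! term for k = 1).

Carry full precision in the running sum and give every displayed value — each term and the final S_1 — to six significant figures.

S_1 ≈ 156.434

The integral term ∫_4^20 x·e^(−x/52) dx = 147.811.
Endpoint term: (f(4) + f(20))/2 = (3.70384 + 13.6142)/2 = 8.65905.
Integral + boundary = 156.470.
k=1: B_{2}/(2)! × [f^{(1)}(20) − f^{(1)}(4)] = 1/12 × (0.418900 − 0.854733) = -0.0363194.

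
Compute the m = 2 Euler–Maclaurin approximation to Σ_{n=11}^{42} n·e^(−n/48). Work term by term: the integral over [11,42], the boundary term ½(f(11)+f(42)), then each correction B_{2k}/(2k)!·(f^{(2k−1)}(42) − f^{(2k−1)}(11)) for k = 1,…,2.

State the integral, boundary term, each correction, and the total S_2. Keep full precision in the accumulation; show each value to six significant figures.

∫_11^42 x·e^(−x/48) dx evaluates to 451.151.
Boundary: ½(f(11) + f(42)) = ½(8.74716 + 17.5082) = 13.1277.
Integral + boundary = 464.279.
Order-1 term: 1/12 · (0.0521078 − 0.612964) = -0.0467380.
Partial sum through k=1: 464.232.
Order-2 term: −1/720 · (0.000384476 − 0.000956318) = 7.94225e-07.

S_2 ≈ 464.232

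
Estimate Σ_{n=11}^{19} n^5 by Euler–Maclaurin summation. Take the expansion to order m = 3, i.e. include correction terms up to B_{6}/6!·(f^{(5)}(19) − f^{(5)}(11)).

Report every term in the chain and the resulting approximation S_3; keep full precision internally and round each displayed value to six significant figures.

S_3 ≈ 8.91248e+06

The integral term ∫_11^19 x^5 dx = 7.54572e+06.
Endpoint term: (f(11) + f(19))/2 = (161051 + 2.47610e+06)/2 = 1.31858e+06.
Running total after boundary: 8.86430e+06.
Order-1 term: 1/12 · (651605 − 73205.0) = 48200.0.
After k=1: 8.91250e+06.
Order-2 term: −1/720 · (21660.0 − 7260.00) = -20.0000.
After k=2: 8.91248e+06.
Order-3 term: 1/30240 · (120.000 − 120.000) = 0.00000.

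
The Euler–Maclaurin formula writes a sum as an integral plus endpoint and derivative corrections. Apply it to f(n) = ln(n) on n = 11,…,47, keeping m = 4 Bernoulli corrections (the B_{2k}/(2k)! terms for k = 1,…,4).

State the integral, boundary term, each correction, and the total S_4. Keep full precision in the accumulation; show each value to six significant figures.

S_4 ≈ 121.698

∫_11^47 ln(x) dx evaluates to 118.580.
½[f(11) + f(47)] = ½[2.39790 + 3.85015] = 3.12402.
Running total after boundary: 121.704.
Correction k=1: B_{2}/2! · (f^{(1)}(47) − f^{(1)}(11)) = 1/12 · (0.0212766 − 0.0909091) = -0.00580271.
Partial sum through k=1: 121.698.
Correction k=2: B_{4}/4! · (f^{(3)}(47) − f^{(3)}(11)) = −1/720 · (1.92636e-05 − 0.00150263) = 2.06023e-06.
Partial sum through k=2: 121.698.
Correction k=3: B_{6}/6! · (f^{(5)}(47) − f^{(5)}(11)) = 1/30240 · (1.04646e-07 − 0.000149021) = -4.92449e-09.
Partial sum through k=3: 121.698.
Correction k=4: B_{8}/8! · (f^{(7)}(47) − f^{(7)}(11)) = −1/1209600 · (1.42117e-09 − 3.69474e-05) = 3.05440e-11.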